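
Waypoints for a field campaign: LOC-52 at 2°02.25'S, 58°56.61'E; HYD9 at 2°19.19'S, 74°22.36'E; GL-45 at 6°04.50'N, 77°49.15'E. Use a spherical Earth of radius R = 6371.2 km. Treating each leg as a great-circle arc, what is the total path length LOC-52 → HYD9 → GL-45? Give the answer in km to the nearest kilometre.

2724 km

LOC-52: φ = -2.03750°, λ = +58.94350°
HYD9: φ = -2.31983°, λ = +74.37267°
GL-45: φ = +6.07500°, λ = +77.81917°
LOC-52→HYD9: c = 0.269139 rad, d = 1714.74 km
HYD9→GL-45: c = 0.158352 rad, d = 1008.89 km
Total = 1714.74 + 1008.89 = 2723.63 km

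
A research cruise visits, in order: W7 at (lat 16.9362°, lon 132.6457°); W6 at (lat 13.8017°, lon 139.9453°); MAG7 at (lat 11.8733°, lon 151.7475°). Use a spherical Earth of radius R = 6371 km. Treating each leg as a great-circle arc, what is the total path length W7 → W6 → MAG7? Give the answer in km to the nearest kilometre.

W7→W6: c = 0.134454 rad, d = 856.61 km
W6→MAG7: c = 0.203611 rad, d = 1297.20 km
Total = 856.61 + 1297.20 = 2153.81 km

2154 km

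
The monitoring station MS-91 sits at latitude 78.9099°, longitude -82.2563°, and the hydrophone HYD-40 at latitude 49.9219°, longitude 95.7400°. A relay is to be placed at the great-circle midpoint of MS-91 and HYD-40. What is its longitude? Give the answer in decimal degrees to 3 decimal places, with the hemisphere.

Bx = cos φ₂ cos Δλ = -0.643438,  By = cos φ₂ sin Δλ = 0.022511
φₘ = atan2(sin φ₁ + sin φ₂, √((cos φ₁ + Bx)² + By²)) = 75.50084°
λₘ = λ₁ + atan2(By, cos φ₁ + Bx) = 94.88678°

94.887°E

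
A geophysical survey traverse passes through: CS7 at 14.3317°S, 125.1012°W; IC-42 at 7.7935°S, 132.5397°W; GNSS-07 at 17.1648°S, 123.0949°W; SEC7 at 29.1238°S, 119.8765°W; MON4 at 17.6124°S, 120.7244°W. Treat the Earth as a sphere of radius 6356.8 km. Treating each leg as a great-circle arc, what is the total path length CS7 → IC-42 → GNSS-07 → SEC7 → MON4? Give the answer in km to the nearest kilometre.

5191 km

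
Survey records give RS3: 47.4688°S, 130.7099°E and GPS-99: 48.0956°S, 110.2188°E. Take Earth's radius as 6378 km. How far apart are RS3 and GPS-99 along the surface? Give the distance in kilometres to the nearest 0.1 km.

Δφ = -0.6268°,  Δλ = -20.4911°
a = sin²(Δφ/2) + cos φ₁ cos φ₂ sin²(Δλ/2) = 0.014314
c = 2·arcsin(√a) = 0.239853 rad = 13.7425°
d = R·c = 6378 × 0.239853 = 1529.8 km

1529.8 km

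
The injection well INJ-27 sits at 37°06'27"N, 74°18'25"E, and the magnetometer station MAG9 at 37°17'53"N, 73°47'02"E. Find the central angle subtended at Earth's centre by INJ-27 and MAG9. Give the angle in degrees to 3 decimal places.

0.458°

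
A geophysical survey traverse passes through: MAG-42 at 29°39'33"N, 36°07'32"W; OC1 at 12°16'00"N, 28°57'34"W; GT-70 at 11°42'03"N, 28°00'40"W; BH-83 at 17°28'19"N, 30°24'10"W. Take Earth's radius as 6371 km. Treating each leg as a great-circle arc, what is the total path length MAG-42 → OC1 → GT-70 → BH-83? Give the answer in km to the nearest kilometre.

2883 km

MAG-42: φ = +29.65917°, λ = -36.12556°
OC1: φ = +12.26667°, λ = -28.95944°
GT-70: φ = +11.70083°, λ = -28.01111°
BH-83: φ = +17.47194°, λ = -30.40278°
MAG-42→OC1: c = 0.325013 rad, d = 2070.66 km
OC1→GT-70: c = 0.018965 rad, d = 120.83 km
GT-70→BH-83: c = 0.108516 rad, d = 691.36 km
Total = 2070.66 + 120.83 + 691.36 = 2882.84 km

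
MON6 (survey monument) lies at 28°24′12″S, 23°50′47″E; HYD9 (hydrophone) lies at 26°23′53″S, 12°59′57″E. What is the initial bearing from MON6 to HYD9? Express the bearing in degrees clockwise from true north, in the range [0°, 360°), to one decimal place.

279.2°

MON6: φ = -28.40333°, λ = +23.84639°
HYD9: φ = -26.39806°, λ = +12.99917°
Δλ = -10.8472°
y = sin Δλ · cos φ₂ = -0.168568
x = cos φ₁ sin φ₂ − sin φ₁ cos φ₂ cos Δλ = 0.027379
θ = atan2(y, x) = -80.7746° → 279.2254° (mod 360°)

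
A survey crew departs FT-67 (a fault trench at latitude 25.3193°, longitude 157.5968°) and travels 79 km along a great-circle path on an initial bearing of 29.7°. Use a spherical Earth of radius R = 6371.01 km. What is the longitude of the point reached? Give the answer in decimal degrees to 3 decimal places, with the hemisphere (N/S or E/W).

δ = d/R = 79/6371.01 = 0.012400 rad
φ₂ = arcsin(sin φ₁ cos δ + cos φ₁ sin δ cos θ)
   = arcsin(0.42766·0.99992 + 0.90394·0.01240·0.86863) = 25.93591°
λ₂ = λ₁ + atan2(sin θ sin δ cos φ₁, cos δ − sin φ₁ sin φ₂) = 157.98822°

157.988°E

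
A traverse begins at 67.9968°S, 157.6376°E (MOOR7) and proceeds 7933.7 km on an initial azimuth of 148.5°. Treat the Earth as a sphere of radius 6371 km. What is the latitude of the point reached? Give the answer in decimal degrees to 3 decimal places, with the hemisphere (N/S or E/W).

36.811°S

δ = d/R = 7933.7/6371 = 1.245283 rad
φ₂ = arcsin(sin φ₁ cos δ + cos φ₁ sin δ cos θ)
   = arcsin(-0.92716·0.31979 + 0.37466·0.94749·-0.85264) = -36.81087°
λ₂ = λ₁ + atan2(sin θ sin δ cos φ₁, cos δ − sin φ₁ sin φ₂) = -60.55801°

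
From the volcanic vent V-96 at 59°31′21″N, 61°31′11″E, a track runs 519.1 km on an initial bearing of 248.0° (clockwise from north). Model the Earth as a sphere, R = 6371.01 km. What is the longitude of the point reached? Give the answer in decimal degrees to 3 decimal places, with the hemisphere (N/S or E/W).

V-96: φ = +59.52250°, λ = +61.51972°
δ = d/R = 519.1/6371.01 = 0.081478 rad
φ₂ = arcsin(sin φ₁ cos δ + cos φ₁ sin δ cos θ)
   = arcsin(0.86183·0.99668 + 0.50720·0.08139·-0.37461) = 57.51216°
λ₂ = λ₁ + atan2(sin θ sin δ cos φ₁, cos δ − sin φ₁ sin φ₂) = 53.44332°

53.443°E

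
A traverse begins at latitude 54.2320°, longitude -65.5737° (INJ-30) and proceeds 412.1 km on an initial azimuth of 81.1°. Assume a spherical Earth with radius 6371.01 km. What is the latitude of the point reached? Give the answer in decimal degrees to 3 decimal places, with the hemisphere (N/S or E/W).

δ = d/R = 412.1/6371.01 = 0.064684 rad
φ₂ = arcsin(sin φ₁ cos δ + cos φ₁ sin δ cos θ)
   = arcsin(0.81139·0.99791 + 0.58450·0.06464·0.15471) = 54.64067°
λ₂ = λ₁ + atan2(sin θ sin δ cos φ₁, cos δ − sin φ₁ sin φ₂) = -59.23816°

54.641°N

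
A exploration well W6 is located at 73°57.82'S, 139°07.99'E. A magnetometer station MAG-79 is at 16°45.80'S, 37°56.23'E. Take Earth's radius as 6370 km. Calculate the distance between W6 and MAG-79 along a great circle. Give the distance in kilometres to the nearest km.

8555 km

W6: φ = -73.96367°, λ = +139.13317°
MAG-79: φ = -16.76333°, λ = +37.93717°
Δφ = 57.2003°,  Δλ = -101.1960°
a = sin²(Δφ/2) + cos φ₁ cos φ₂ sin²(Δλ/2) = 0.387081
c = 2·arcsin(√a) = 1.342994 rad = 76.9479°
d = R·c = 6370 × 1.342994 = 8554.9 km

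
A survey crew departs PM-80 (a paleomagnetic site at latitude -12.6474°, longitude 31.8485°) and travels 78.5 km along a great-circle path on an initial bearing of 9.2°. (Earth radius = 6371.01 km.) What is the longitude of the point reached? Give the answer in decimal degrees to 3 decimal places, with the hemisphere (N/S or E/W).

31.964°E

δ = d/R = 78.5/6371.01 = 0.012321 rad
φ₂ = arcsin(sin φ₁ cos δ + cos φ₁ sin δ cos θ)
   = arcsin(-0.21895·0.99992 + 0.97574·0.01232·0.98714) = -11.95049°
λ₂ = λ₁ + atan2(sin θ sin δ cos φ₁, cos δ − sin φ₁ sin φ₂) = 31.96387°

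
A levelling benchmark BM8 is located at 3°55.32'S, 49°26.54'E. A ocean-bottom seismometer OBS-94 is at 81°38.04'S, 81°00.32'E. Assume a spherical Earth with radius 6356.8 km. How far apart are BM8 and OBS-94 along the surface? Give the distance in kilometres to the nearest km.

BM8: φ = -3.92200°, λ = +49.44233°
OBS-94: φ = -81.63400°, λ = +81.00533°
Δφ = -77.7120°,  Δλ = 31.5630°
a = sin²(Δφ/2) + cos φ₁ cos φ₂ sin²(Δλ/2) = 0.404324
c = 2·arcsin(√a) = 1.378257 rad = 78.9683°
d = R·c = 6356.8 × 1.378257 = 8761.3 km

8761 km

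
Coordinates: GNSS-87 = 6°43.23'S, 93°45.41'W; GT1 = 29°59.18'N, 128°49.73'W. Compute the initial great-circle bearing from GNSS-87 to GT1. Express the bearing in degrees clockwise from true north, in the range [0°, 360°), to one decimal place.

319.3°

GNSS-87: φ = -6.72050°, λ = -93.75683°
GT1: φ = +29.98633°, λ = -128.82883°
Δλ = -35.0720°
y = sin Δλ · cos φ₂ = -0.497691
x = cos φ₁ sin φ₂ − sin φ₁ cos φ₂ cos Δλ = 0.579317
θ = atan2(y, x) = -40.6659° → 319.3341° (mod 360°)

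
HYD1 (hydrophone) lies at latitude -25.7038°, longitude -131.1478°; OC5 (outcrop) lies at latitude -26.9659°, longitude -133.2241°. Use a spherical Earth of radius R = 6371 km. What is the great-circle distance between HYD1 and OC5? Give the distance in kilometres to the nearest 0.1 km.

Δφ = -1.2621°,  Δλ = -2.0763°
a = sin²(Δφ/2) + cos φ₁ cos φ₂ sin²(Δλ/2) = 0.000385
c = 2·arcsin(√a) = 0.039242 rad = 2.2484°
d = R·c = 6371 × 0.039242 = 250.0 km

250.0 km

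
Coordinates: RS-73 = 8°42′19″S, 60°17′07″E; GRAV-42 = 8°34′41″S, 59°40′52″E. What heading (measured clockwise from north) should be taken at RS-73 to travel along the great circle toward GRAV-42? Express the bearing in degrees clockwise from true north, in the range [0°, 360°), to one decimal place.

RS-73: φ = -8.70528°, λ = +60.28528°
GRAV-42: φ = -8.57806°, λ = +59.68111°
Δλ = -0.6042°
y = sin Δλ · cos φ₂ = -0.010427
x = cos φ₁ sin φ₂ − sin φ₁ cos φ₂ cos Δλ = 0.002212
θ = atan2(y, x) = -78.0216° → 281.9784° (mod 360°)

282.0°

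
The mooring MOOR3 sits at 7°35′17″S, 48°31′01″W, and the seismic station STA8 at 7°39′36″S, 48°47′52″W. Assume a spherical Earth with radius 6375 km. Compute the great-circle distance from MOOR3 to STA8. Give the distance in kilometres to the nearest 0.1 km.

32.0 km

MOOR3: φ = -7.58806°, λ = -48.51694°
STA8: φ = -7.66000°, λ = -48.79778°
Δφ = -0.0719°,  Δλ = -0.2808°
a = sin²(Δφ/2) + cos φ₁ cos φ₂ sin²(Δλ/2) = 0.000006
c = 2·arcsin(√a) = 0.005018 rad = 0.2875°
d = R·c = 6375 × 0.005018 = 32.0 km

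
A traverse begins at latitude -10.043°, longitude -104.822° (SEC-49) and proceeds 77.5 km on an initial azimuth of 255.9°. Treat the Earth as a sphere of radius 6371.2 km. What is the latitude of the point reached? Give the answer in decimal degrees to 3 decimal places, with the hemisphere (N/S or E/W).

10.212°S

δ = d/R = 77.5/6371.2 = 0.012164 rad
φ₂ = arcsin(sin φ₁ cos δ + cos φ₁ sin δ cos θ)
   = arcsin(-0.17439·0.99993 + 0.98468·0.01216·-0.24362) = -10.21208°
λ₂ = λ₁ + atan2(sin θ sin δ cos φ₁, cos δ − sin φ₁ sin φ₂) = -105.50883°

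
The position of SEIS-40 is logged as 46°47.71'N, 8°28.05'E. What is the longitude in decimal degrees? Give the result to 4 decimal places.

8° + 28.05′/60 = 8 + 0.46750 = 8.4675°

8.4675°E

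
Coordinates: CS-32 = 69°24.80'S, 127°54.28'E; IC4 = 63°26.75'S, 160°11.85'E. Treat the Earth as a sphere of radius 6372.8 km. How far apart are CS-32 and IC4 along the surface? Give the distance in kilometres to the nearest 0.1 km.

1557.9 km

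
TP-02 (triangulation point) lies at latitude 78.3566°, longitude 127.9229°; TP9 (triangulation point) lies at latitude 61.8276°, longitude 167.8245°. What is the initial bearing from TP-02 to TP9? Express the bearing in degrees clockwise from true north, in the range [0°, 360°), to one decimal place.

120.3°

Δλ = 39.9016°
y = sin Δλ · cos φ₂ = 0.302855
x = cos φ₁ sin φ₂ − sin φ₁ cos φ₂ cos Δλ = -0.176827
θ = atan2(y, x) = 120.2792° → 120.2792° (mod 360°)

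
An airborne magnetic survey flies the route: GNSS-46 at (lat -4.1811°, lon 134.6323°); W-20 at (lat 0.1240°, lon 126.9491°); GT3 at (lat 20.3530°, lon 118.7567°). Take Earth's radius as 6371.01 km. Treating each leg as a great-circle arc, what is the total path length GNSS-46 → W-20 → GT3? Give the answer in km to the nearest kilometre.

3398 km

GNSS-46→W-20: c = 0.153612 rad, d = 978.67 km
W-20→GT3: c = 0.379769 rad, d = 2419.51 km
Total = 978.67 + 2419.51 = 3398.18 km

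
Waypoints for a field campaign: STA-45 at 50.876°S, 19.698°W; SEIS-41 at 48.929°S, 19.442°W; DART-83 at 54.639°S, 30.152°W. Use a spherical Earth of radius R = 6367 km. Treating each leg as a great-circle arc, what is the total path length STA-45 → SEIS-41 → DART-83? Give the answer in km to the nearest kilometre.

1187 km

STA-45→SEIS-41: c = 0.034103 rad, d = 217.13 km
SEIS-41→DART-83: c = 0.152365 rad, d = 970.11 km
Total = 217.13 + 970.11 = 1187.24 km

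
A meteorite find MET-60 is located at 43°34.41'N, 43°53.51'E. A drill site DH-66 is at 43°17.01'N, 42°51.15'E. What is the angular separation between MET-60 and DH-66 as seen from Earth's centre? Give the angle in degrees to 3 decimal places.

0.809°

MET-60: φ = +43.57350°, λ = +43.89183°
DH-66: φ = +43.28350°, λ = +42.85250°
Δφ = -0.2900°,  Δλ = -1.0393°
a = sin²(Δφ/2) + cos φ₁ cos φ₂ sin²(Δλ/2) = 0.000050
c = 2·arcsin(√a) = 0.014112 rad = 0.8086°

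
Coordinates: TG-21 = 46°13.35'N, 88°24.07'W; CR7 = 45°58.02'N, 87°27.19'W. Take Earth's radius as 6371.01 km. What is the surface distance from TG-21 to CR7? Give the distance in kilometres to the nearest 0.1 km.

TG-21: φ = +46.22250°, λ = -88.40117°
CR7: φ = +45.96700°, λ = -87.45317°
Δφ = -0.2555°,  Δλ = 0.9480°
a = sin²(Δφ/2) + cos φ₁ cos φ₂ sin²(Δλ/2) = 0.000038
c = 2·arcsin(√a) = 0.012310 rad = 0.7053°
d = R·c = 6371.01 × 0.012310 = 78.4 km

78.4 km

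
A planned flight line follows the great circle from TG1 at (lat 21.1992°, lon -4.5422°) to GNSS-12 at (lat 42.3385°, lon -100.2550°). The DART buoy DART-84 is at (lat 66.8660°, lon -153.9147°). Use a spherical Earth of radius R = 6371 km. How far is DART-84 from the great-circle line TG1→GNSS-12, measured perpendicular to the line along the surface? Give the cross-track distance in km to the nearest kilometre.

4090 km

δ₁₃ = central angle TG1→DART-84 = 1.553458 rad  (haversine)
θ₁₃ = bearing TG1→DART-84 = 348.452°,  θ₁₂ = bearing TG1→GNSS-12 = 311.666°
dₓₜ = R·arcsin(sin δ₁₃ · sin(θ₁₃ − θ₁₂)) = 6371·arcsin(0.99985·sin(36.786°)) = 4089.677 km
|dₓₜ| = 4089.677 km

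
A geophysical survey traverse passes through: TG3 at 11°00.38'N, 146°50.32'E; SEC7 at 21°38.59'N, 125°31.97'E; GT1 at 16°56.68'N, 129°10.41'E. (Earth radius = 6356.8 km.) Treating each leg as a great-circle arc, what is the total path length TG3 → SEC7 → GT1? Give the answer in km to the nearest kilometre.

3198 km

TG3: φ = +11.00633°, λ = +146.83867°
SEC7: φ = +21.64317°, λ = +125.53283°
GT1: φ = +16.94467°, λ = +129.17350°
TG3→SEC7: c = 0.401545 rad, d = 2552.54 km
SEC7→GT1: c = 0.101580 rad, d = 645.73 km
Total = 2552.54 + 645.73 = 3198.27 km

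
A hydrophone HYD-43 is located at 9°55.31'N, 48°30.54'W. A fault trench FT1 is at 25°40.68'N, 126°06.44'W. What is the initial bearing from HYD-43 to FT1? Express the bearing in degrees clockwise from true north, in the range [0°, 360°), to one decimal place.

HYD-43: φ = +9.92183°, λ = -48.50900°
FT1: φ = +25.67800°, λ = -126.10733°
Δλ = -77.5983°
y = sin Δλ · cos φ₂ = -0.880214
x = cos φ₁ sin φ₂ − sin φ₁ cos φ₂ cos Δλ = 0.393482
θ = atan2(y, x) = -65.9139° → 294.0861° (mod 360°)

294.1°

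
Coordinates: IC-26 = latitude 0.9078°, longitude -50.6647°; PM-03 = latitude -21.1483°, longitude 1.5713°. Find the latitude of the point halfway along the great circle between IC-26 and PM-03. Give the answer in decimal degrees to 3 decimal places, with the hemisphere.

11.242°S

Bx = cos φ₂ cos Δλ = 0.571164,  By = cos φ₂ sin Δλ = 0.737297
φₘ = atan2(sin φ₁ + sin φ₂, √((cos φ₁ + Bx)² + By²)) = -11.24169°
λₘ = λ₁ + atan2(By, cos φ₁ + Bx) = -25.52379°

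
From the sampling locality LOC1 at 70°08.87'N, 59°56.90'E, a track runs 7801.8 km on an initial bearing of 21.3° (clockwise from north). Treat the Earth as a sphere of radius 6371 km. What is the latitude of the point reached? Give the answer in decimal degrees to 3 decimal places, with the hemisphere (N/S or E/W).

38.083°N

LOC1: φ = +70.14783°, λ = +59.94833°
δ = d/R = 7801.8/6371 = 1.224580 rad
φ₂ = arcsin(sin φ₁ cos δ + cos φ₁ sin δ cos θ)
   = arcsin(0.94057·0.33934 + 0.33959·0.94066·0.93169) = 38.08267°
λ₂ = λ₁ + atan2(sin θ sin δ cos φ₁, cos δ − sin φ₁ sin φ₂) = -145.78032°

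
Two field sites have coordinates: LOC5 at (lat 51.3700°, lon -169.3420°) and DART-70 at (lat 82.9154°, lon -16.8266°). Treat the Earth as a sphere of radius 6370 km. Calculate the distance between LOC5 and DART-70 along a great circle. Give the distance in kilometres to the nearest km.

5005 km

Δφ = 31.5454°,  Δλ = 152.5154°
a = sin²(Δφ/2) + cos φ₁ cos φ₂ sin²(Δλ/2) = 0.146538
c = 2·arcsin(√a) = 0.785658 rad = 45.0149°
d = R·c = 6370 × 0.785658 = 5004.6 km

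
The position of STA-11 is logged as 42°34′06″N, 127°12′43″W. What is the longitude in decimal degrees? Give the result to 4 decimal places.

127.2119°W

127° + 12′/60 + 43″/3600 = 127 + 0.20000 + 0.01194 = 127.2119°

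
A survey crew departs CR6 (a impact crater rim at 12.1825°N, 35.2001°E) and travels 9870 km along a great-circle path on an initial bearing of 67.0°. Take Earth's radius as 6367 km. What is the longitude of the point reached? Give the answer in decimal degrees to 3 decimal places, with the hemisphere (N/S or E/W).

129.072°E

δ = d/R = 9870/6367 = 1.550181 rad
φ₂ = arcsin(sin φ₁ cos δ + cos φ₁ sin δ cos θ)
   = arcsin(0.21103·0.02061 + 0.97748·0.99979·0.39073) = 22.71832°
λ₂ = λ₁ + atan2(sin θ sin δ cos φ₁, cos δ − sin φ₁ sin φ₂) = 129.07200°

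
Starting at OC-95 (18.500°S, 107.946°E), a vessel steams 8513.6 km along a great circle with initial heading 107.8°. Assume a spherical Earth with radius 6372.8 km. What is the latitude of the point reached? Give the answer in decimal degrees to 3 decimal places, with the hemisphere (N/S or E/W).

20.841°S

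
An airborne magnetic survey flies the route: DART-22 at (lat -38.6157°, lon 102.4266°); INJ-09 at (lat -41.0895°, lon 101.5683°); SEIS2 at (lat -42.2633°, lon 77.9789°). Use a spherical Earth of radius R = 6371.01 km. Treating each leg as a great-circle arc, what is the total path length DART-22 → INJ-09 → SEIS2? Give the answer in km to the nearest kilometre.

DART-22→INJ-09: c = 0.044681 rad, d = 284.66 km
INJ-09→SEIS2: c = 0.307210 rad, d = 1957.24 km
Total = 284.66 + 1957.24 = 2241.90 km

2242 km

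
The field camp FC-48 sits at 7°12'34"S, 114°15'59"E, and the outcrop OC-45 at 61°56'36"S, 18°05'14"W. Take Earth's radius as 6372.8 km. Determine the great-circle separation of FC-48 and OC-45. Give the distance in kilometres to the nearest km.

11317 km

FC-48: φ = -7.20944°, λ = +114.26639°
OC-45: φ = -61.94333°, λ = -18.08722°
Δφ = -54.7339°,  Δλ = -132.3536°
a = sin²(Δφ/2) + cos φ₁ cos φ₂ sin²(Δλ/2) = 0.601810
c = 2·arcsin(√a) = 1.775850 rad = 101.7487°
d = R·c = 6372.8 × 1.775850 = 11317.1 km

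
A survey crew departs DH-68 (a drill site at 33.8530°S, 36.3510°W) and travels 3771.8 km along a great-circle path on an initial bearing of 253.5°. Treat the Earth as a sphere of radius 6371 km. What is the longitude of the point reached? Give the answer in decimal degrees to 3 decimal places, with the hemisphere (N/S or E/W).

78.037°W

δ = d/R = 3771.8/6371 = 0.592026 rad
φ₂ = arcsin(sin φ₁ cos δ + cos φ₁ sin δ cos θ)
   = arcsin(-0.55706·0.82981 + 0.83047·0.55804·-0.28402) = -36.43296°
λ₂ = λ₁ + atan2(sin θ sin δ cos φ₁, cos δ − sin φ₁ sin φ₂) = -78.03676°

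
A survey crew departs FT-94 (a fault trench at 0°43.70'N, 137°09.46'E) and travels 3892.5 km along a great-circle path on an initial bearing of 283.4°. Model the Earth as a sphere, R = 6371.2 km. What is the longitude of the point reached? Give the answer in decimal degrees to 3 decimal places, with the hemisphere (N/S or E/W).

102.835°E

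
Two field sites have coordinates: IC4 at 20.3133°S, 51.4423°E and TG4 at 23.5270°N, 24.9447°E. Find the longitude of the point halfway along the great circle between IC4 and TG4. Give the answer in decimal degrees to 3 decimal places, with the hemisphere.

Bx = cos φ₂ cos Δλ = 0.820557,  By = cos φ₂ sin Δλ = -0.409072
φₘ = atan2(sin φ₁ + sin φ₂, √((cos φ₁ + Bx)² + By²)) = 1.65076°
λₘ = λ₁ + atan2(By, cos φ₁ + Bx) = 38.34578°

38.346°E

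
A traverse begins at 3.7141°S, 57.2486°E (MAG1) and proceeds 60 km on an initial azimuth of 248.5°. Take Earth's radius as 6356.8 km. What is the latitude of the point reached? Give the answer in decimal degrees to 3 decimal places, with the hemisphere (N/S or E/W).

δ = d/R = 60/6356.8 = 0.009439 rad
φ₂ = arcsin(sin φ₁ cos δ + cos φ₁ sin δ cos θ)
   = arcsin(-0.06478·0.99996 + 0.99790·0.00944·-0.36650) = -3.91216°
λ₂ = λ₁ + atan2(sin θ sin δ cos φ₁, cos δ − sin φ₁ sin φ₂) = 56.74426°

3.912°S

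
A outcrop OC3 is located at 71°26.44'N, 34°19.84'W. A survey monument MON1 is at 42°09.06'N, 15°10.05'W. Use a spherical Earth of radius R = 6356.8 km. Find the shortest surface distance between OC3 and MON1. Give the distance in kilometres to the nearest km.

3416 km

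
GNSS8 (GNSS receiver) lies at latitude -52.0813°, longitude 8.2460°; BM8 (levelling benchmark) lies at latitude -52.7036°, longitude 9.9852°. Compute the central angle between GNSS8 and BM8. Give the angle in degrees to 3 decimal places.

1.230°

Δφ = -0.6223°,  Δλ = 1.7392°
a = sin²(Δφ/2) + cos φ₁ cos φ₂ sin²(Δλ/2) = 0.000115
c = 2·arcsin(√a) = 0.021472 rad = 1.2303°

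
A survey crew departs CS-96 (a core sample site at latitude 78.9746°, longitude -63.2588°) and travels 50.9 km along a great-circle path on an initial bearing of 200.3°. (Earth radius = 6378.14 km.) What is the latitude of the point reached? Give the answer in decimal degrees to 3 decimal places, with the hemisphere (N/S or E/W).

78.545°N

δ = d/R = 50.9/6378.14 = 0.007980 rad
φ₂ = arcsin(sin φ₁ cos δ + cos φ₁ sin δ cos θ)
   = arcsin(0.98154·0.99997 + 0.19124·0.00798·-0.93789) = 78.54467°
λ₂ = λ₁ + atan2(sin θ sin δ cos φ₁, cos δ − sin φ₁ sin φ₂) = -64.05756°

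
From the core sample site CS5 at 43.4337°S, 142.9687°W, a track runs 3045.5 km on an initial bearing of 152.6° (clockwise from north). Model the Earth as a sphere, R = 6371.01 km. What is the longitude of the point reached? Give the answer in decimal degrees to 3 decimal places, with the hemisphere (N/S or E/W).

δ = d/R = 3045.5/6371.01 = 0.478025 rad
φ₂ = arcsin(sin φ₁ cos δ + cos φ₁ sin δ cos θ)
   = arcsin(-0.68751·0.88791 + 0.72617·0.46003·-0.88782) = -65.09800°
λ₂ = λ₁ + atan2(sin θ sin δ cos φ₁, cos δ − sin φ₁ sin φ₂) = -112.78466°

112.785°W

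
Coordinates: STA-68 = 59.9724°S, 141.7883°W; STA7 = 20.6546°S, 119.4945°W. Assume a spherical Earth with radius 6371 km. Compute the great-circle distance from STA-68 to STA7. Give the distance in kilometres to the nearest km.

Δφ = 39.3178°,  Δλ = 22.2938°
a = sin²(Δφ/2) + cos φ₁ cos φ₂ sin²(Δλ/2) = 0.130679
c = 2·arcsin(√a) = 0.739743 rad = 42.3841°
d = R·c = 6371 × 0.739743 = 4712.9 km

4713 km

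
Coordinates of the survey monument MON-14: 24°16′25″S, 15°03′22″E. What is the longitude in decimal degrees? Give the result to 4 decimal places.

15° + 3′/60 + 22″/3600 = 15 + 0.05000 + 0.00611 = 15.0561°

15.0561°E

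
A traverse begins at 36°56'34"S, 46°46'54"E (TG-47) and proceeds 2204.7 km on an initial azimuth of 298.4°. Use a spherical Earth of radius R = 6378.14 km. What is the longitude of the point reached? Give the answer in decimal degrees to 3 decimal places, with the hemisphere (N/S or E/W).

TG-47: φ = -36.94278°, λ = +46.78167°
δ = d/R = 2204.7/6378.14 = 0.345665 rad
φ₂ = arcsin(sin φ₁ cos δ + cos φ₁ sin δ cos θ)
   = arcsin(-0.60102·0.94085 + 0.79924·0.33882·0.47562) = -25.89151°
λ₂ = λ₁ + atan2(sin θ sin δ cos φ₁, cos δ − sin φ₁ sin φ₂) = 27.43398°

27.434°E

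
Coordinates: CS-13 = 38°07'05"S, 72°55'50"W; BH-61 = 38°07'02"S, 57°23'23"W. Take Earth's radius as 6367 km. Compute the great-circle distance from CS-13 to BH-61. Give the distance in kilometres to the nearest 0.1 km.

CS-13: φ = -38.11806°, λ = -72.93056°
BH-61: φ = -38.11722°, λ = -57.38972°
Δφ = 0.0008°,  Δλ = 15.5408°
a = sin²(Δφ/2) + cos φ₁ cos φ₂ sin²(Δλ/2) = 0.011315
c = 2·arcsin(√a) = 0.213145 rad = 12.2123°
d = R·c = 6367 × 0.213145 = 1357.1 km

1357.1 km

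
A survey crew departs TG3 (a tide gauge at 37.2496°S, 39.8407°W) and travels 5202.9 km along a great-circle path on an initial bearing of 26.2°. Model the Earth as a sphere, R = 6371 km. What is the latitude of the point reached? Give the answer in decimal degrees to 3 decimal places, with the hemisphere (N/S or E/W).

6.093°N

δ = d/R = 5202.9/6371 = 0.816654 rad
φ₂ = arcsin(sin φ₁ cos δ + cos φ₁ sin δ cos θ)
   = arcsin(-0.60529·0.68466 + 0.79601·0.72886·0.89726) = 6.09335°
λ₂ = λ₁ + atan2(sin θ sin δ cos φ₁, cos δ − sin φ₁ sin φ₂) = -20.95848°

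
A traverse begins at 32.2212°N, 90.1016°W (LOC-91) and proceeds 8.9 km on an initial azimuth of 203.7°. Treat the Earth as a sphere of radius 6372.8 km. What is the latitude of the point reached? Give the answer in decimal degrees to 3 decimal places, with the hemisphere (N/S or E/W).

32.148°N

δ = d/R = 8.9/6372.8 = 0.001397 rad
φ₂ = arcsin(sin φ₁ cos δ + cos φ₁ sin δ cos θ)
   = arcsin(0.53319·1.00000 + 0.84600·0.00140·-0.91566) = 32.14793°
λ₂ = λ₁ + atan2(sin θ sin δ cos φ₁, cos δ − sin φ₁ sin φ₂) = -90.13959°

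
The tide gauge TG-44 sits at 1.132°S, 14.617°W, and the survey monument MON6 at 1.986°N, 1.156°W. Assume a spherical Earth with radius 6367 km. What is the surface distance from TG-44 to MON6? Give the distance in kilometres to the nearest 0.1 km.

1535.2 km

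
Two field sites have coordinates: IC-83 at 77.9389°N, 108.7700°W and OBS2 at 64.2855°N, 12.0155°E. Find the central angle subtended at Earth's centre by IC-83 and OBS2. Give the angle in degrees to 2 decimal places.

33.42°

Δφ = -13.6534°,  Δλ = 120.7855°
a = sin²(Δφ/2) + cos φ₁ cos φ₂ sin²(Δλ/2) = 0.082662
c = 2·arcsin(√a) = 0.583254 rad = 33.4180°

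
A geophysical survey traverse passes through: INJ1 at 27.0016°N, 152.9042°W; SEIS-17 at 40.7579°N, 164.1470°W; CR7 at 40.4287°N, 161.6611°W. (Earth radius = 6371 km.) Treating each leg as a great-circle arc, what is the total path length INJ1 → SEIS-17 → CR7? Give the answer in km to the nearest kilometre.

2058 km

INJ1→SEIS-17: c = 0.289578 rad, d = 1844.90 km
SEIS-17→CR7: c = 0.033442 rad, d = 213.06 km
Total = 1844.90 + 213.06 = 2057.96 km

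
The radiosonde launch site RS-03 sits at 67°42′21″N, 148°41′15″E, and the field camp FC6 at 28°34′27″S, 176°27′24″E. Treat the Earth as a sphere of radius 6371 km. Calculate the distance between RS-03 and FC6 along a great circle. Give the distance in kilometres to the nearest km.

10952 km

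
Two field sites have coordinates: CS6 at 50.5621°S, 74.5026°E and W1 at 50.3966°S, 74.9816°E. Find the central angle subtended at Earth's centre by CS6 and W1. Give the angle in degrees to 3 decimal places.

0.347°

Δφ = 0.1655°,  Δλ = 0.4790°
a = sin²(Δφ/2) + cos φ₁ cos φ₂ sin²(Δλ/2) = 0.000009
c = 2·arcsin(√a) = 0.006054 rad = 0.3468°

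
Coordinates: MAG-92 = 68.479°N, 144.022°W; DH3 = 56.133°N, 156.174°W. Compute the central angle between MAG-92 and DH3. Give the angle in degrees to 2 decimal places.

13.52°

Δφ = -12.3460°,  Δλ = -12.1520°
a = sin²(Δφ/2) + cos φ₁ cos φ₂ sin²(Δλ/2) = 0.013853
c = 2·arcsin(√a) = 0.235947 rad = 13.5187°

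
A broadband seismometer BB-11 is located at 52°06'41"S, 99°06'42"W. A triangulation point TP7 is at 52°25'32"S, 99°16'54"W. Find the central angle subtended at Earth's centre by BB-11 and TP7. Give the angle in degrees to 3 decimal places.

BB-11: φ = -52.11139°, λ = -99.11167°
TP7: φ = -52.42556°, λ = -99.28167°
Δφ = -0.3142°,  Δλ = -0.1700°
a = sin²(Δφ/2) + cos φ₁ cos φ₂ sin²(Δλ/2) = 0.000008
c = 2·arcsin(√a) = 0.005776 rad = 0.3309°

0.331°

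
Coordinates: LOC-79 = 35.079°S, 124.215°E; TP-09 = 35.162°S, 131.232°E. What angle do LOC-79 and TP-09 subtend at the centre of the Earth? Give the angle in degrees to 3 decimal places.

Δφ = -0.0830°,  Δλ = 7.0170°
a = sin²(Δφ/2) + cos φ₁ cos φ₂ sin²(Δλ/2) = 0.002506
c = 2·arcsin(√a) = 0.100163 rad = 5.7389°

5.739°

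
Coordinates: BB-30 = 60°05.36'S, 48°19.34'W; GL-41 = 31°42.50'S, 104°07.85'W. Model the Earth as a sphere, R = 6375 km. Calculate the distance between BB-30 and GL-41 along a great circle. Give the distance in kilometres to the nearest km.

5124 km

BB-30: φ = -60.08933°, λ = -48.32233°
GL-41: φ = -31.70833°, λ = -104.13083°
Δφ = 28.3810°,  Δλ = -55.8085°
a = sin²(Δφ/2) + cos φ₁ cos φ₂ sin²(Δλ/2) = 0.153009
c = 2·arcsin(√a) = 0.803791 rad = 46.0538°
d = R·c = 6375 × 0.803791 = 5124.2 km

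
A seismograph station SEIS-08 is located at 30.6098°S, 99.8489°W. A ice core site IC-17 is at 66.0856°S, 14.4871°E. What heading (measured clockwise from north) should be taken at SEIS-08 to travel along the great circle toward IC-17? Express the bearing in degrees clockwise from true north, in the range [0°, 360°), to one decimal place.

Δλ = 114.3360°
y = sin Δλ · cos φ₂ = 0.369352
x = cos φ₁ sin φ₂ − sin φ₁ cos φ₂ cos Δλ = -0.871829
θ = atan2(y, x) = 157.0400° → 157.0400° (mod 360°)

157.0°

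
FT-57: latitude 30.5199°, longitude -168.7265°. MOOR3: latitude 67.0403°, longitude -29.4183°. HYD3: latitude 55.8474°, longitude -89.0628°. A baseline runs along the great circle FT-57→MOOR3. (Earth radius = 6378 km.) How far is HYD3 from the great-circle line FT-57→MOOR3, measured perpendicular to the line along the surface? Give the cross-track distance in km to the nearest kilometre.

2356 km

δ₁₃ = central angle FT-57→HYD3 = 1.039058 rad  (haversine)
θ₁₃ = bearing FT-57→HYD3 = 39.849°,  θ₁₂ = bearing FT-57→MOOR3 = 15.087°
dₓₜ = R·arcsin(sin δ₁₃ · sin(θ₁₃ − θ₁₂)) = 6378·arcsin(0.86193·sin(24.761°)) = 2355.686 km
|dₓₜ| = 2355.686 km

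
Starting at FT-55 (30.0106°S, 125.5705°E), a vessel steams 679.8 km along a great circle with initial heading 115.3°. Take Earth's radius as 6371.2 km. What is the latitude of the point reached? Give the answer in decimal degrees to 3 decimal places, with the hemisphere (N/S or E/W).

32.461°S

δ = d/R = 679.8/6371.2 = 0.106699 rad
φ₂ = arcsin(sin φ₁ cos δ + cos φ₁ sin δ cos θ)
   = arcsin(-0.50016·0.99431 + 0.86593·0.10650·-0.42736) = -32.46106°
λ₂ = λ₁ + atan2(sin θ sin δ cos φ₁, cos δ − sin φ₁ sin φ₂) = 132.12284°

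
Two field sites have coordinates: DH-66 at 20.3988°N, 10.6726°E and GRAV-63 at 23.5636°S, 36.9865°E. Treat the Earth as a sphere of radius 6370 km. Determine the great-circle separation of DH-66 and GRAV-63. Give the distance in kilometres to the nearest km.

5658 km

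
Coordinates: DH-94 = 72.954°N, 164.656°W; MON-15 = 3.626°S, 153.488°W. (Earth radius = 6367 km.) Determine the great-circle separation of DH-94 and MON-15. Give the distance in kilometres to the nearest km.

Δφ = -76.5800°,  Δλ = 11.1680°
a = sin²(Δφ/2) + cos φ₁ cos φ₂ sin²(Δλ/2) = 0.386726
c = 2·arcsin(√a) = 1.342265 rad = 76.9061°
d = R·c = 6367 × 1.342265 = 8546.2 km

8546 km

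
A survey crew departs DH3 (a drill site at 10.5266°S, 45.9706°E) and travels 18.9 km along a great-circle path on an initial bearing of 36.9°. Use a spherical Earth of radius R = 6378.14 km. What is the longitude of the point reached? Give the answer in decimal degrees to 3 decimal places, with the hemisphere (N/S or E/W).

46.074°E

δ = d/R = 18.9/6378.14 = 0.002963 rad
φ₂ = arcsin(sin φ₁ cos δ + cos φ₁ sin δ cos θ)
   = arcsin(-0.18269·1.00000 + 0.98317·0.00296·0.79968) = -10.39081°
λ₂ = λ₁ + atan2(sin θ sin δ cos φ₁, cos δ − sin φ₁ sin φ₂) = 46.07424°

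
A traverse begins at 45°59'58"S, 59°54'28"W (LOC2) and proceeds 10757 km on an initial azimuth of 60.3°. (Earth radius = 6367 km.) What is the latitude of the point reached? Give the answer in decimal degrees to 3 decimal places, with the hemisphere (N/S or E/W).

LOC2: φ = -45.99944°, λ = -59.90778°
δ = d/R = 10757/6367 = 1.689493 rad
φ₂ = arcsin(sin φ₁ cos δ + cos φ₁ sin δ cos θ)
   = arcsin(-0.71933·-0.11842 + 0.69467·0.99296·0.49546) = 25.27340°
λ₂ = λ₁ + atan2(sin θ sin δ cos φ₁, cos δ − sin φ₁ sin φ₂) = 12.61156°

25.273°N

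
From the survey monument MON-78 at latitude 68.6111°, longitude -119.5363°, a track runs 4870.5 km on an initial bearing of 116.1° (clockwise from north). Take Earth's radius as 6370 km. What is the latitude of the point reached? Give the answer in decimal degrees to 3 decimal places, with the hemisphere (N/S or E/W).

δ = d/R = 4870.5/6370 = 0.764600 rad
φ₂ = arcsin(sin φ₁ cos δ + cos φ₁ sin δ cos θ)
   = arcsin(0.93113·0.72166 + 0.36470·0.69225·-0.43994) = 34.11731°
λ₂ = λ₁ + atan2(sin θ sin δ cos φ₁, cos δ − sin φ₁ sin φ₂) = -70.86847°

34.117°N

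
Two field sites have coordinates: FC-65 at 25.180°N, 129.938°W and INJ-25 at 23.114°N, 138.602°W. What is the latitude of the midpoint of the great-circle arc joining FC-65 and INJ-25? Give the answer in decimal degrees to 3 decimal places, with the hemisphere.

24.208°N

Bx = cos φ₂ cos Δλ = 0.909230,  By = cos φ₂ sin Δλ = -0.138547
φₘ = atan2(sin φ₁ + sin φ₂, √((cos φ₁ + Bx)² + By²)) = 24.20824°
λₘ = λ₁ + atan2(By, cos φ₁ + Bx) = -134.30508°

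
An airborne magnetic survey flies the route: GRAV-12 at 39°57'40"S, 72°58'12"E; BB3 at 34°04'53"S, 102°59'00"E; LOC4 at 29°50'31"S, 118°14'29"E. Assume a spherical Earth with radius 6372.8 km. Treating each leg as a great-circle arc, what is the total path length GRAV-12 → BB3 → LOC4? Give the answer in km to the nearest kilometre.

GRAV-12: φ = -39.96111°, λ = +72.97000°
BB3: φ = -34.08139°, λ = +102.98333°
LOC4: φ = -29.84194°, λ = +118.24139°
GRAV-12→BB3: c = 0.428442 rad, d = 2730.38 km
BB3→LOC4: c = 0.237455 rad, d = 1513.25 km
Total = 2730.38 + 1513.25 = 4243.63 km

4244 km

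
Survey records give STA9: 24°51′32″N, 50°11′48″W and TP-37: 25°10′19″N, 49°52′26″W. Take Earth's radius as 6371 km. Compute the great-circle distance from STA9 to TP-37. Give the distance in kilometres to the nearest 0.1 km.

STA9: φ = +24.85889°, λ = -50.19667°
TP-37: φ = +25.17194°, λ = -49.87389°
Δφ = 0.3131°,  Δλ = 0.3228°
a = sin²(Δφ/2) + cos φ₁ cos φ₂ sin²(Δλ/2) = 0.000014
c = 2·arcsin(√a) = 0.007478 rad = 0.4284°
d = R·c = 6371 × 0.007478 = 47.6 km

47.6 km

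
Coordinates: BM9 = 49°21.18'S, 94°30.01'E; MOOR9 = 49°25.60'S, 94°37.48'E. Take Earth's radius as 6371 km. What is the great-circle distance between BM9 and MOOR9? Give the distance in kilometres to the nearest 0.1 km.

BM9: φ = -49.35300°, λ = +94.50017°
MOOR9: φ = -49.42667°, λ = +94.62467°
Δφ = -0.0737°,  Δλ = 0.1245°
a = sin²(Δφ/2) + cos φ₁ cos φ₂ sin²(Δλ/2) = 0.000001
c = 2·arcsin(√a) = 0.001911 rad = 0.1095°
d = R·c = 6371 × 0.001911 = 12.2 km

12.2 km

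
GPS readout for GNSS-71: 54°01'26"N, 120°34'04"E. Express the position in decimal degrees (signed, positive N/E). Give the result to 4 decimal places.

lat: 54.0239° N → +54.0239°
lon: 120.5678° E → +120.5678°

+54.0239°, +120.5678°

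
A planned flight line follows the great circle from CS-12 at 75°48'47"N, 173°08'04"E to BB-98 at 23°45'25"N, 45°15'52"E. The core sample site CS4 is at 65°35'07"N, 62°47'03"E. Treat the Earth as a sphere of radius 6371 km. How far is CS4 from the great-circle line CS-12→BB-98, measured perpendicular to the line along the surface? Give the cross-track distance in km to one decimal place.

82.8 km

CS-12: φ = +75.81306°, λ = +173.13444°
BB-98: φ = +23.75694°, λ = +45.26444°
CS4: φ = +65.58528°, λ = +62.78417°
δ₁₃ = central angle CS-12→CS4 = 0.559394 rad  (haversine)
θ₁₃ = bearing CS-12→CS4 = 313.090°,  θ₁₂ = bearing CS-12→BB-98 = 311.687°
dₓₜ = R·arcsin(sin δ₁₃ · sin(θ₁₃ − θ₁₂)) = 6371·arcsin(0.53067·sin(1.403°)) = 82.763 km
|dₓₜ| = 82.763 km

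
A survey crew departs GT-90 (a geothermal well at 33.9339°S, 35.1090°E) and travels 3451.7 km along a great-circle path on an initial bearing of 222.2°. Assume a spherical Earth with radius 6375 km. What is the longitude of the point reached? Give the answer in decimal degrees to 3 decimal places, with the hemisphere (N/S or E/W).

δ = d/R = 3451.7/6375 = 0.541443 rad
φ₂ = arcsin(sin φ₁ cos δ + cos φ₁ sin δ cos θ)
   = arcsin(-0.55824·0.85697 + 0.82968·0.51537·-0.74080) = -52.66983°
λ₂ = λ₁ + atan2(sin θ sin δ cos φ₁, cos δ − sin φ₁ sin φ₂) = 0.29726°

0.297°E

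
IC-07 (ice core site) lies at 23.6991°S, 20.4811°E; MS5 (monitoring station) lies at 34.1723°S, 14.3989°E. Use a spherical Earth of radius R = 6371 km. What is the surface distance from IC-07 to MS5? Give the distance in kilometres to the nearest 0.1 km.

1305.6 km

Δφ = -10.4732°,  Δλ = -6.0822°
a = sin²(Δφ/2) + cos φ₁ cos φ₂ sin²(Δλ/2) = 0.010462
c = 2·arcsin(√a) = 0.204928 rad = 11.7415°
d = R·c = 6371 × 0.204928 = 1305.6 km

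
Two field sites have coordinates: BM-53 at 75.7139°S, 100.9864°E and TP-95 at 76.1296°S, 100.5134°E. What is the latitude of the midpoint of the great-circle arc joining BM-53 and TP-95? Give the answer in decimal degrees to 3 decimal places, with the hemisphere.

Bx = cos φ₂ cos Δλ = 0.239718,  By = cos φ₂ sin Δλ = -0.001979
φₘ = atan2(sin φ₁ + sin φ₂, √((cos φ₁ + Bx)² + By²)) = -75.92187°
λₘ = λ₁ + atan2(By, cos φ₁ + Bx) = 100.75332°

75.922°S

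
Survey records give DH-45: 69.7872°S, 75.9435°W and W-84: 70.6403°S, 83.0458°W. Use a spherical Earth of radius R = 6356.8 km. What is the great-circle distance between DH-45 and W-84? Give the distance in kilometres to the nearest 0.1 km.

282.8 km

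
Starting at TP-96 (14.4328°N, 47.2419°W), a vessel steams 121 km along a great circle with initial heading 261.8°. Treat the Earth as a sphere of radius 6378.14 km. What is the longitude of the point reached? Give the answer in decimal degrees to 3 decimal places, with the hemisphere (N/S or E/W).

48.352°W

δ = d/R = 121/6378.14 = 0.018971 rad
φ₂ = arcsin(sin φ₁ cos δ + cos φ₁ sin δ cos θ)
   = arcsin(0.24924·0.99982 + 0.96844·0.01897·-0.14263) = 14.27518°
λ₂ = λ₁ + atan2(sin θ sin δ cos φ₁, cos δ − sin φ₁ sin φ₂) = -48.35203°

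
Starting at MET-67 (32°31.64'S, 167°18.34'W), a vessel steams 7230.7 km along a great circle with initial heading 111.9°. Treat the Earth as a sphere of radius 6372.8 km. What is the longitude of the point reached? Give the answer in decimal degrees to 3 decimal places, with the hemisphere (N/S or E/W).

89.023°W

MET-67: φ = -32.52733°, λ = -167.30567°
δ = d/R = 7230.7/6372.8 = 1.134619 rad
φ₂ = arcsin(sin φ₁ cos δ + cos φ₁ sin δ cos θ)
   = arcsin(-0.53770·0.42248 + 0.84314·0.90637·-0.37299) = -30.81065°
λ₂ = λ₁ + atan2(sin θ sin δ cos φ₁, cos δ − sin φ₁ sin φ₂) = -89.02339°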